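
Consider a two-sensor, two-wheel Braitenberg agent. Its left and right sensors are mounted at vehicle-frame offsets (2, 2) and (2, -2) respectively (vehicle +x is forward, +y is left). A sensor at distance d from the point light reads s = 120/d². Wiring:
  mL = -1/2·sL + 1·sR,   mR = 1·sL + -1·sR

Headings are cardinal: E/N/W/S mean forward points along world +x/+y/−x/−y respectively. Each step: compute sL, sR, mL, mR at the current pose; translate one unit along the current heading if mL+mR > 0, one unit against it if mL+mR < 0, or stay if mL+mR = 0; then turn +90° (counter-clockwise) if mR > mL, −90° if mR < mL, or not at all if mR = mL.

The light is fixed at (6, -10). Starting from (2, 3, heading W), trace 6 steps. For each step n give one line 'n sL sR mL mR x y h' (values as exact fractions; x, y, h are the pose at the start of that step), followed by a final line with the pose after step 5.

n=0: pose=(2,3,W); sL=120/157, sR=40/87; mL=1060/13659, mR=4160/13659; mL+mR=60/157 → advance +1; mR−mL=3100/13659 → turn +1·90°
n=1: pose=(1,3,S); sL=12/13, sR=12/17; mL=54/221, mR=48/221; mL+mR=6/13 → advance +1; mR−mL=-6/221 → turn -1·90°
n=2: pose=(1,2,W); sL=120/149, sR=24/49; mL=636/7301, mR=2304/7301; mL+mR=60/149 → advance +1; mR−mL=1668/7301 → turn +1·90°
n=3: pose=(0,2,S); sL=30/29, sR=30/41; mL=255/1189, mR=360/1189; mL+mR=15/29 → advance +1; mR−mL=105/1189 → turn +1·90°
n=4: pose=(0,1,E); sL=24/37, sR=120/97; mL=3276/3589, mR=-2112/3589; mL+mR=12/37 → advance +1; mR−mL=-5388/3589 → turn -1·90°
n=5: pose=(1,1,S); sL=4/3, sR=12/13; mL=10/39, mR=16/39; mL+mR=2/3 → advance +1; mR−mL=2/13 → turn +1·90°

0 120/157 40/87 1060/13659 4160/13659 2 3 W
1 12/13 12/17 54/221 48/221 1 3 S
2 120/149 24/49 636/7301 2304/7301 1 2 W
3 30/29 30/41 255/1189 360/1189 0 2 S
4 24/37 120/97 3276/3589 -2112/3589 0 1 E
5 4/3 12/13 10/39 16/39 1 1 S
final 1 0 E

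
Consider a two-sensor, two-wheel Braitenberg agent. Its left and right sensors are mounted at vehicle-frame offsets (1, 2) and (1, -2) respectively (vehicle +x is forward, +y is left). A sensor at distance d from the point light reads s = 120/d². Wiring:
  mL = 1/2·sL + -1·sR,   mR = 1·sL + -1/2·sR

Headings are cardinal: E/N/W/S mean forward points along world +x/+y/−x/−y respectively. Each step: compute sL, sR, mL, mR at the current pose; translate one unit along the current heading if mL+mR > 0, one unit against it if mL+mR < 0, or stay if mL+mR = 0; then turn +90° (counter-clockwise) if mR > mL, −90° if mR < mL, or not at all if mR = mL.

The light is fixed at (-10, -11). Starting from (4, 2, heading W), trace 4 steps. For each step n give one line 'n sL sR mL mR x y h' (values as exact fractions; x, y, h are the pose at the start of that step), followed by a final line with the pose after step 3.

n=0: pose=(4,2,W); sL=12/29, sR=60/197; mL=-558/5713, mR=1494/5713; mL+mR=936/5713 → advance +1; mR−mL=2052/5713 → turn +1·90°
n=1: pose=(3,2,S); sL=40/123, sR=24/53; mL=-1892/6519, mR=644/6519; mL+mR=-416/2173 → advance -1; mR−mL=2536/6519 → turn +1·90°
n=2: pose=(3,3,E); sL=30/113, sR=6/17; mL=-423/1921, mR=171/1921; mL+mR=-252/1921 → advance -1; mR−mL=594/1921 → turn +1·90°
n=3: pose=(2,3,N); sL=24/65, sR=120/421; mL=-2748/27365, mR=6204/27365; mL+mR=3456/27365 → advance +1; mR−mL=8952/27365 → turn +1·90°

0 12/29 60/197 -558/5713 1494/5713 4 2 W
1 40/123 24/53 -1892/6519 644/6519 3 2 S
2 30/113 6/17 -423/1921 171/1921 3 3 E
3 24/65 120/421 -2748/27365 6204/27365 2 3 N
final 2 4 W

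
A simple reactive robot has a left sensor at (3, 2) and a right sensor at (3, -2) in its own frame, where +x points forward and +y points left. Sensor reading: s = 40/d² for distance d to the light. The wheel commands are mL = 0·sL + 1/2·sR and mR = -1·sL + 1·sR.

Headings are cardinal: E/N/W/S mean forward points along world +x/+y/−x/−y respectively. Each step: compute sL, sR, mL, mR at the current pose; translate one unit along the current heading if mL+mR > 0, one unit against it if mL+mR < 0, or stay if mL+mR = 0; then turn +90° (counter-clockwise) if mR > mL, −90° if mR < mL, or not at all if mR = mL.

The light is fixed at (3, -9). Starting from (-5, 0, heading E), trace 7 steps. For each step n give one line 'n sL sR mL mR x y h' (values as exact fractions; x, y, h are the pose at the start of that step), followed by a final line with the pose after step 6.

n=0: pose=(-5,0,E); sL=20/73, sR=20/37; mL=10/37, mR=720/2701; mL+mR=1450/2701 → advance +1; mR−mL=-10/2701 → turn -1·90°
n=1: pose=(-4,0,S); sL=40/61, sR=40/117; mL=20/117, mR=-2240/7137; mL+mR=-340/2379 → advance -1; mR−mL=-3460/7137 → turn -1·90°
n=2: pose=(-4,1,W); sL=10/41, sR=10/61; mL=5/61, mR=-200/2501; mL+mR=5/2501 → advance +1; mR−mL=-405/2501 → turn -1·90°
n=3: pose=(-5,1,N); sL=40/269, sR=8/41; mL=4/41, mR=512/11029; mL+mR=1588/11029 → advance +1; mR−mL=-564/11029 → turn -1·90°
n=4: pose=(-5,2,E); sL=20/97, sR=20/53; mL=10/53, mR=880/5141; mL+mR=1850/5141 → advance +1; mR−mL=-90/5141 → turn -1·90°
n=5: pose=(-4,2,S); sL=40/89, sR=8/29; mL=4/29, mR=-448/2581; mL+mR=-92/2581 → advance -1; mR−mL=-804/2581 → turn -1·90°
n=6: pose=(-4,3,W); sL=1/5, sR=5/37; mL=5/74, mR=-12/185; mL+mR=1/370 → advance +1; mR−mL=-49/370 → turn -1·90°

0 20/73 20/37 10/37 720/2701 -5 0 E
1 40/61 40/117 20/117 -2240/7137 -4 0 S
2 10/41 10/61 5/61 -200/2501 -4 1 W
3 40/269 8/41 4/41 512/11029 -5 1 N
4 20/97 20/53 10/53 880/5141 -5 2 E
5 40/89 8/29 4/29 -448/2581 -4 2 S
6 1/5 5/37 5/74 -12/185 -4 3 W
final -5 3 N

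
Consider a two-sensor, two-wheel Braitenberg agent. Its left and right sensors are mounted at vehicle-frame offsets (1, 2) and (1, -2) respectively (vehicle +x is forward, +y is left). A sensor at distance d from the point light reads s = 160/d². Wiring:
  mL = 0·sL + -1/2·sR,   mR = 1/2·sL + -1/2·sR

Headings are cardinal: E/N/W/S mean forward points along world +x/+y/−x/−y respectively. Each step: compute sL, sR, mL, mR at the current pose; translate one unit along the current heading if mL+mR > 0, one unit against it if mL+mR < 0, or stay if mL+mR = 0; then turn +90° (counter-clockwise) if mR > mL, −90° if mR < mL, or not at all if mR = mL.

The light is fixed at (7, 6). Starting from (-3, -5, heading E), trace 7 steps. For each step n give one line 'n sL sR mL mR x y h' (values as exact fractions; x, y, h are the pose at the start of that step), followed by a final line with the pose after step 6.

0 80/81 16/25 -8/25 352/2025 -3 -5 E
1 160/269 160/181 -80/181 -7040/48689 -4 -5 N
2 8/17 40/61 -20/61 -96/1037 -4 -6 W
3 160/233 160/313 -80/313 6400/72929 -3 -6 S
4 80/81 16/25 -8/25 352/2025 -3 -5 E
5 160/269 160/181 -80/181 -7040/48689 -4 -5 N
6 8/17 40/61 -20/61 -96/1037 -4 -6 W
final -3 -6 S

n=0: pose=(-3,-5,E); sL=80/81, sR=16/25; mL=-8/25, mR=352/2025; mL+mR=-296/2025 → advance -1; mR−mL=40/81 → turn +1·90°
n=1: pose=(-4,-5,N); sL=160/269, sR=160/181; mL=-80/181, mR=-7040/48689; mL+mR=-28560/48689 → advance -1; mR−mL=80/269 → turn +1·90°
n=2: pose=(-4,-6,W); sL=8/17, sR=40/61; mL=-20/61, mR=-96/1037; mL+mR=-436/1037 → advance -1; mR−mL=4/17 → turn +1·90°
n=3: pose=(-3,-6,S); sL=160/233, sR=160/313; mL=-80/313, mR=6400/72929; mL+mR=-12240/72929 → advance -1; mR−mL=80/233 → turn +1·90°
n=4: pose=(-3,-5,E); sL=80/81, sR=16/25; mL=-8/25, mR=352/2025; mL+mR=-296/2025 → advance -1; mR−mL=40/81 → turn +1·90°
n=5: pose=(-4,-5,N); sL=160/269, sR=160/181; mL=-80/181, mR=-7040/48689; mL+mR=-28560/48689 → advance -1; mR−mL=80/269 → turn +1·90°
n=6: pose=(-4,-6,W); sL=8/17, sR=40/61; mL=-20/61, mR=-96/1037; mL+mR=-436/1037 → advance -1; mR−mL=4/17 → turn +1·90°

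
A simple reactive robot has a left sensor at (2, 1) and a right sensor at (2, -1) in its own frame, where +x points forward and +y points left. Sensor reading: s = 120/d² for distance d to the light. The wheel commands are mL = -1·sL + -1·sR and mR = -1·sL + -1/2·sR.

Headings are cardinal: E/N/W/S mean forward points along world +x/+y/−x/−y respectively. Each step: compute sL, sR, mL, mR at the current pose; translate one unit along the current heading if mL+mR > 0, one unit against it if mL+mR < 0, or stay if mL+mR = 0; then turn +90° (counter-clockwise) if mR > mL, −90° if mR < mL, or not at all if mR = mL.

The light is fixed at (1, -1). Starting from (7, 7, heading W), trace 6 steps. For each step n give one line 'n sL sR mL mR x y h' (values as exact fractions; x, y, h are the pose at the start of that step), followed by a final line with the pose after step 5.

n=0: pose=(7,7,W); sL=24/13, sR=120/97; mL=-3888/1261, mR=-3108/1261; mL+mR=-6996/1261 → advance -1; mR−mL=60/97 → turn +1·90°
n=1: pose=(8,7,S); sL=6/5, sR=5/3; mL=-43/15, mR=-61/30; mL+mR=-49/10 → advance -1; mR−mL=5/6 → turn +1·90°
n=2: pose=(8,8,E); sL=120/181, sR=24/29; mL=-7824/5249, mR=-5652/5249; mL+mR=-13476/5249 → advance -1; mR−mL=12/29 → turn +1·90°
n=3: pose=(7,8,N); sL=60/73, sR=12/17; mL=-1896/1241, mR=-1458/1241; mL+mR=-3354/1241 → advance -1; mR−mL=6/17 → turn +1·90°
n=4: pose=(7,7,W); sL=24/13, sR=120/97; mL=-3888/1261, mR=-3108/1261; mL+mR=-6996/1261 → advance -1; mR−mL=60/97 → turn +1·90°
n=5: pose=(8,7,S); sL=6/5, sR=5/3; mL=-43/15, mR=-61/30; mL+mR=-49/10 → advance -1; mR−mL=5/6 → turn +1·90°

0 24/13 120/97 -3888/1261 -3108/1261 7 7 W
1 6/5 5/3 -43/15 -61/30 8 7 S
2 120/181 24/29 -7824/5249 -5652/5249 8 8 E
3 60/73 12/17 -1896/1241 -1458/1241 7 8 N
4 24/13 120/97 -3888/1261 -3108/1261 7 7 W
5 6/5 5/3 -43/15 -61/30 8 7 S
final 8 8 E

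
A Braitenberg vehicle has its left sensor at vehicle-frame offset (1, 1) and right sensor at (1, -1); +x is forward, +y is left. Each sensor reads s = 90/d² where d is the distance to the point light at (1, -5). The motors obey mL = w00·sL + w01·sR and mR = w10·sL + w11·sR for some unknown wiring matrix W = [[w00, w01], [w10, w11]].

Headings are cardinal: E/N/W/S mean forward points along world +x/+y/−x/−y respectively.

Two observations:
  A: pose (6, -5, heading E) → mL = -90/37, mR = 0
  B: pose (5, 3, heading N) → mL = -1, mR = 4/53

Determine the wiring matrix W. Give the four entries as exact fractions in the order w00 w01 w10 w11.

obs A: pose=(6,-5,E) → sL=90/37, sR=90/37, mL=-90/37, mR=0
obs B: pose=(5,3,N) → sL=1, sR=45/53, mL=-1, mR=4/53
sensor matrix S = [[90/37, 90/37], [1, 45/53]]; det S = -720/1961
solve [mL_A; mL_B] = S·[w00; w01] and [mR_A; mR_B] = S·[w10; w11]:
  w00 = -1, w01 = 0, w10 = 1/2, w11 = -1/2

-1 0 1/2 -1/2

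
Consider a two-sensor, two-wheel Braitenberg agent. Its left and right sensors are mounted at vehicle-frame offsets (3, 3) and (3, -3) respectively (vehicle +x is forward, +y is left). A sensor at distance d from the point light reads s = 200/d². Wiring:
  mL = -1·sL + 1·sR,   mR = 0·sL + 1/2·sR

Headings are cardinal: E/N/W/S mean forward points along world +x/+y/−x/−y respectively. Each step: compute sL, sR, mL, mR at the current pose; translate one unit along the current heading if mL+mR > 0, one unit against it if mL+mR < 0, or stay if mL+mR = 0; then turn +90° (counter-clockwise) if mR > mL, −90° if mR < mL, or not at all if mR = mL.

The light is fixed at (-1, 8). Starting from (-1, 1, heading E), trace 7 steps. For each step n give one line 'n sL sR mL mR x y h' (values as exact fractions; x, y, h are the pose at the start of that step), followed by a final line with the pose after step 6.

n=0: pose=(-1,1,E); sL=8, sR=200/109; mL=-672/109, mR=100/109; mL+mR=-572/109 → advance -1; mR−mL=772/109 → turn +1·90°
n=1: pose=(-2,1,N); sL=25/4, sR=10; mL=15/4, mR=5; mL+mR=35/4 → advance +1; mR−mL=5/4 → turn +1·90°
n=2: pose=(-2,2,W); sL=200/97, sR=8; mL=576/97, mR=4; mL+mR=964/97 → advance +1; mR−mL=-188/97 → turn -1·90°
n=3: pose=(-3,2,N); sL=100/17, sR=20; mL=240/17, mR=10; mL+mR=410/17 → advance +1; mR−mL=-70/17 → turn -1·90°
n=4: pose=(-3,3,E); sL=40, sR=40/13; mL=-480/13, mR=20/13; mL+mR=-460/13 → advance -1; mR−mL=500/13 → turn +1·90°
n=5: pose=(-4,3,N); sL=5, sR=50; mL=45, mR=25; mL+mR=70 → advance +1; mR−mL=-20 → turn -1·90°
n=6: pose=(-4,4,E); sL=200, sR=200/49; mL=-9600/49, mR=100/49; mL+mR=-9500/49 → advance -1; mR−mL=9700/49 → turn +1·90°

0 8 200/109 -672/109 100/109 -1 1 E
1 25/4 10 15/4 5 -2 1 N
2 200/97 8 576/97 4 -2 2 W
3 100/17 20 240/17 10 -3 2 N
4 40 40/13 -480/13 20/13 -3 3 E
5 5 50 45 25 -4 3 N
6 200 200/49 -9600/49 100/49 -4 4 E
final -5 4 N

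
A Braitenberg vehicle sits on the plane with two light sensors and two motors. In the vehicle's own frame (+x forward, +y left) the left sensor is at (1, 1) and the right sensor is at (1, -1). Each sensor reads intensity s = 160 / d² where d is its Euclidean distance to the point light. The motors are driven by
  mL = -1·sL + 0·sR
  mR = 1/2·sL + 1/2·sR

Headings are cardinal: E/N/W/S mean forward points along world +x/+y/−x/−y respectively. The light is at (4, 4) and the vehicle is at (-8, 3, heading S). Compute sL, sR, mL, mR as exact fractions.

32/25 160/173 -32/25 4768/4325

left sensor world pos  = (-7, 2); dL² = 125
right sensor world pos = (-9, 2); dR² = 173
sL = 160/125 = 32/25
sR = 160/173 = 160/173
mL = -1·sL + 0·sR = -32/25
mR = 1/2·sL + 1/2·sR = 4768/4325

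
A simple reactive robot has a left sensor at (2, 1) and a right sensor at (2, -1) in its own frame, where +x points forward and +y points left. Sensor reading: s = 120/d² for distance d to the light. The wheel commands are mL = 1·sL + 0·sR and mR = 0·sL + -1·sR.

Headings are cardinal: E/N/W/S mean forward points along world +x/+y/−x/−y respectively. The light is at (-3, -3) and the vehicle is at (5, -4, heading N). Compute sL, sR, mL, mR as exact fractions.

12/5 60/41 12/5 -60/41

left sensor world pos  = (4, -2); dL² = 50
right sensor world pos = (6, -2); dR² = 82
sL = 120/50 = 12/5
sR = 120/82 = 60/41
mL = 1·sL + 0·sR = 12/5
mR = 0·sL + -1·sR = -60/41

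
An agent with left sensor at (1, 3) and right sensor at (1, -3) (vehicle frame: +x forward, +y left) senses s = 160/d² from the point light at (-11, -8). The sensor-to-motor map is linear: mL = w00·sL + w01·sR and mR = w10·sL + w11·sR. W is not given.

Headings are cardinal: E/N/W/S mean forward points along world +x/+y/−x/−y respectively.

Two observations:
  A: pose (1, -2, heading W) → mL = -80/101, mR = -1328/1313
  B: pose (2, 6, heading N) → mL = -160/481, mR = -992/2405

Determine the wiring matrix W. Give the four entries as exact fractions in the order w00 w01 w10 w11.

obs A: pose=(1,-2,W) → sL=16/13, sR=80/101, mL=-80/101, mR=-1328/1313
obs B: pose=(2,6,N) → sL=32/65, sR=160/481, mL=-160/481, mR=-992/2405
sensor matrix S = [[16/13, 80/101], [32/65, 160/481]]; det S = 12288/631553
solve [mL_A; mL_B] = S·[w00; w01] and [mR_A; mR_B] = S·[w10; w11]:
  w00 = 0, w01 = -1, w10 = -1/2, w11 = -1/2

0 -1 -1/2 -1/2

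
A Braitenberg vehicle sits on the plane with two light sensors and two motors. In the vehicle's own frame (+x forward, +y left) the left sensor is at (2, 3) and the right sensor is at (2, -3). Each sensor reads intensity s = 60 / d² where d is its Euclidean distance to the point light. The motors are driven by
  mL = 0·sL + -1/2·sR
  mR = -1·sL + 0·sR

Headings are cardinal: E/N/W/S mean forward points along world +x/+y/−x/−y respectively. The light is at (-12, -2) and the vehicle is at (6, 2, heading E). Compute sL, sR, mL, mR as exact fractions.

left sensor world pos  = (8, 5); dL² = 449
right sensor world pos = (8, -1); dR² = 401
sL = 60/449 = 60/449
sR = 60/401 = 60/401
mL = 0·sL + -1/2·sR = -30/401
mR = -1·sL + 0·sR = -60/449

60/449 60/401 -30/401 -60/449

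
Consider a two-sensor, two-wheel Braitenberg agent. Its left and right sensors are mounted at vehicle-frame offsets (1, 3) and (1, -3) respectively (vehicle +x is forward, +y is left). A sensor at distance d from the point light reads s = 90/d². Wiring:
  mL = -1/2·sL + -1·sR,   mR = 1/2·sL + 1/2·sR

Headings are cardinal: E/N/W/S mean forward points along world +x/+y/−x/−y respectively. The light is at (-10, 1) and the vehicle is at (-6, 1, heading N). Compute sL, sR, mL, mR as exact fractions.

45 9/5 -243/10 117/5

left sensor world pos  = (-9, 2); dL² = 2
right sensor world pos = (-3, 2); dR² = 50
sL = 90/2 = 45
sR = 90/50 = 9/5
mL = -1/2·sL + -1·sR = -243/10
mR = 1/2·sL + 1/2·sR = 117/5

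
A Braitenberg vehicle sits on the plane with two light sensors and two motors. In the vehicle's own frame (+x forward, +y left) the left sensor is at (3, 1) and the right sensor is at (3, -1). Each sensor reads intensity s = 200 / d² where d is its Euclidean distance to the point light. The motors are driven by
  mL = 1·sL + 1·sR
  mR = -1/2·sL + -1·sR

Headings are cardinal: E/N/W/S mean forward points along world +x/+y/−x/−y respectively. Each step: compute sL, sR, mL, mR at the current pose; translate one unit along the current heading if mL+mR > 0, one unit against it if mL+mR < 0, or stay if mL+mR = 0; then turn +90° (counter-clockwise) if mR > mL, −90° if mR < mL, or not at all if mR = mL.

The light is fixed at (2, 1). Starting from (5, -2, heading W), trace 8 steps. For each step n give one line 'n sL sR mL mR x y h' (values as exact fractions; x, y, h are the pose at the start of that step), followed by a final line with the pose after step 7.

n=0: pose=(5,-2,W); sL=25/2, sR=50; mL=125/2, mR=-225/4; mL+mR=25/4 → advance +1; mR−mL=-475/4 → turn -1·90°
n=1: pose=(4,-2,N); sL=200, sR=200/9; mL=2000/9, mR=-1100/9; mL+mR=100 → advance +1; mR−mL=-3100/9 → turn -1·90°
n=2: pose=(4,-1,E); sL=100/13, sR=100/17; mL=3000/221, mR=-2150/221; mL+mR=50/13 → advance +1; mR−mL=-5150/221 → turn -1·90°
n=3: pose=(5,-1,S); sL=200/41, sR=200/29; mL=14000/1189, mR=-11100/1189; mL+mR=100/41 → advance +1; mR−mL=-25100/1189 → turn -1·90°
n=4: pose=(5,-2,W); sL=25/2, sR=50; mL=125/2, mR=-225/4; mL+mR=25/4 → advance +1; mR−mL=-475/4 → turn -1·90°
n=5: pose=(4,-2,N); sL=200, sR=200/9; mL=2000/9, mR=-1100/9; mL+mR=100 → advance +1; mR−mL=-3100/9 → turn -1·90°
n=6: pose=(4,-1,E); sL=100/13, sR=100/17; mL=3000/221, mR=-2150/221; mL+mR=50/13 → advance +1; mR−mL=-5150/221 → turn -1·90°
n=7: pose=(5,-1,S); sL=200/41, sR=200/29; mL=14000/1189, mR=-11100/1189; mL+mR=100/41 → advance +1; mR−mL=-25100/1189 → turn -1·90°

0 25/2 50 125/2 -225/4 5 -2 W
1 200 200/9 2000/9 -1100/9 4 -2 N
2 100/13 100/17 3000/221 -2150/221 4 -1 E
3 200/41 200/29 14000/1189 -11100/1189 5 -1 S
4 25/2 50 125/2 -225/4 5 -2 W
5 200 200/9 2000/9 -1100/9 4 -2 N
6 100/13 100/17 3000/221 -2150/221 4 -1 E
7 200/41 200/29 14000/1189 -11100/1189 5 -1 S
final 5 -2 W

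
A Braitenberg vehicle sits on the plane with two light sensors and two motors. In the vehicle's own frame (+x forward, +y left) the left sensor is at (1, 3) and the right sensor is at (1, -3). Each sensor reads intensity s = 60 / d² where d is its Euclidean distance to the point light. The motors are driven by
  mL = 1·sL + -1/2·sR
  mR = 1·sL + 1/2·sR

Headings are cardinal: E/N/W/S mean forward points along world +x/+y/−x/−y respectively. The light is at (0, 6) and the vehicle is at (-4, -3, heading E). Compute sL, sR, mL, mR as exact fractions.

left sensor world pos  = (-3, 0); dL² = 45
right sensor world pos = (-3, -6); dR² = 153
sL = 60/45 = 4/3
sR = 60/153 = 20/51
mL = 1·sL + -1/2·sR = 58/51
mR = 1·sL + 1/2·sR = 26/17

4/3 20/51 58/51 26/17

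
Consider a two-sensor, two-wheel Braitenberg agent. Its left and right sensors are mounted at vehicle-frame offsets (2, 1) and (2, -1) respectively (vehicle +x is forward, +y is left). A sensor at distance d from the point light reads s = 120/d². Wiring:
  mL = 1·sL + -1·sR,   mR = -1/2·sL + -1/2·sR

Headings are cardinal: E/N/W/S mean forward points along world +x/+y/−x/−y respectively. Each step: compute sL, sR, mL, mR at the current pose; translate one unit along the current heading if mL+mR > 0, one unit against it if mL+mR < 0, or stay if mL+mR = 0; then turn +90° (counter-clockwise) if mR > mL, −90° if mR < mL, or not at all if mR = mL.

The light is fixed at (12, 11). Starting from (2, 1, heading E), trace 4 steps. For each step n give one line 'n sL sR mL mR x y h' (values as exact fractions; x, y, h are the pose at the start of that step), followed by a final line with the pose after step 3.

0 24/29 24/37 192/1073 -792/1073 2 1 E
1 30/61 5/12 55/732 -665/1464 1 1 S
2 120/269 120/233 -4320/62677 -30120/62677 1 2 W
3 12/17 12/13 -48/221 -180/221 2 2 N
final 2 1 E

n=0: pose=(2,1,E); sL=24/29, sR=24/37; mL=192/1073, mR=-792/1073; mL+mR=-600/1073 → advance -1; mR−mL=-984/1073 → turn -1·90°
n=1: pose=(1,1,S); sL=30/61, sR=5/12; mL=55/732, mR=-665/1464; mL+mR=-185/488 → advance -1; mR−mL=-775/1464 → turn -1·90°
n=2: pose=(1,2,W); sL=120/269, sR=120/233; mL=-4320/62677, mR=-30120/62677; mL+mR=-34440/62677 → advance -1; mR−mL=-25800/62677 → turn -1·90°
n=3: pose=(2,2,N); sL=12/17, sR=12/13; mL=-48/221, mR=-180/221; mL+mR=-228/221 → advance -1; mR−mL=-132/221 → turn -1·90°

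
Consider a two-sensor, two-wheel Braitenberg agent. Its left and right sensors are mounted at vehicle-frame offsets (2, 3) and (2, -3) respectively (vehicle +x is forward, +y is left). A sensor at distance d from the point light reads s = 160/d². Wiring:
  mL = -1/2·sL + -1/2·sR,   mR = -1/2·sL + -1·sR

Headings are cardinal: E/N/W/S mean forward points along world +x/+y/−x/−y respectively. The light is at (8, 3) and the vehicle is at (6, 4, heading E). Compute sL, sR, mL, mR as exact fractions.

left sensor world pos  = (8, 7); dL² = 16
right sensor world pos = (8, 1); dR² = 4
sL = 160/16 = 10
sR = 160/4 = 40
mL = -1/2·sL + -1/2·sR = -25
mR = -1/2·sL + -1·sR = -45

10 40 -25 -45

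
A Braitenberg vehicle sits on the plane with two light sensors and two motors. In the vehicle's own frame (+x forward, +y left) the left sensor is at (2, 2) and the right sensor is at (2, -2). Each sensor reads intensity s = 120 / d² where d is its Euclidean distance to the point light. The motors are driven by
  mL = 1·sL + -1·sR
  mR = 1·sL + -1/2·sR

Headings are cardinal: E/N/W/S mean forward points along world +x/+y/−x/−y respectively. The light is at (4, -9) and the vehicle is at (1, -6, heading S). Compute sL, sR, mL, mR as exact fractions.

left sensor world pos  = (3, -8); dL² = 2
right sensor world pos = (-1, -8); dR² = 26
sL = 120/2 = 60
sR = 120/26 = 60/13
mL = 1·sL + -1·sR = 720/13
mR = 1·sL + -1/2·sR = 750/13

60 60/13 720/13 750/13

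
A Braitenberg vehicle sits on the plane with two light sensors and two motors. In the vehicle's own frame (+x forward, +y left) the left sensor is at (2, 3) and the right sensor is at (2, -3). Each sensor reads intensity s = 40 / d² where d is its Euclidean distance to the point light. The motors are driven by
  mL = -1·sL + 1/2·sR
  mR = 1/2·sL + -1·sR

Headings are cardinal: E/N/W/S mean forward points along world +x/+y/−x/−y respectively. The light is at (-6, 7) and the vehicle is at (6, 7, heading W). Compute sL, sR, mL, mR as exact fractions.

40/109 40/109 -20/109 -20/109

left sensor world pos  = (4, 4); dL² = 109
right sensor world pos = (4, 10); dR² = 109
sL = 40/109 = 40/109
sR = 40/109 = 40/109
mL = -1·sL + 1/2·sR = -20/109
mR = 1/2·sL + -1·sR = -20/109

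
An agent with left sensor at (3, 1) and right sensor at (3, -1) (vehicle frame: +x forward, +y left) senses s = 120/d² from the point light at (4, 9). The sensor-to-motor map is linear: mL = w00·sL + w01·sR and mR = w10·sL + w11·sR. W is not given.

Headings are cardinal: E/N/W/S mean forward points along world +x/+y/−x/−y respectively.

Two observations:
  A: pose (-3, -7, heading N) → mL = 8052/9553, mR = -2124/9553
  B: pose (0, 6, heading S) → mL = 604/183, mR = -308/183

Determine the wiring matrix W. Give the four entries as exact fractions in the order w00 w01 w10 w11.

1/2 1 -1 1/2

obs A: pose=(-3,-7,N) → sL=120/233, sR=24/41, mL=8052/9553, mR=-2124/9553
obs B: pose=(0,6,S) → sL=8/3, sR=120/61, mL=604/183, mR=-308/183
sensor matrix S = [[120/233, 24/41], [8/3, 120/61]]; det S = -319232/582733
solve [mL_A; mL_B] = S·[w00; w01] and [mR_A; mR_B] = S·[w10; w11]:
  w00 = 1/2, w01 = 1, w10 = -1, w11 = 1/2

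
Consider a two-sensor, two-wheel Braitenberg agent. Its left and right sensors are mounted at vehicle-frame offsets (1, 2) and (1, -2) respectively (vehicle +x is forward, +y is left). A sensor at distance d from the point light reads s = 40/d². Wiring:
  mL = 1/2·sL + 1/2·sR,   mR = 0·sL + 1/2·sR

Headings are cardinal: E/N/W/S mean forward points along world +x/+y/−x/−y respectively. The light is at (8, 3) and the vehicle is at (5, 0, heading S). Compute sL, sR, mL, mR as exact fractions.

40/17 40/41 1160/697 20/41

left sensor world pos  = (7, -1); dL² = 17
right sensor world pos = (3, -1); dR² = 41
sL = 40/17 = 40/17
sR = 40/41 = 40/41
mL = 1/2·sL + 1/2·sR = 1160/697
mR = 0·sL + 1/2·sR = 20/41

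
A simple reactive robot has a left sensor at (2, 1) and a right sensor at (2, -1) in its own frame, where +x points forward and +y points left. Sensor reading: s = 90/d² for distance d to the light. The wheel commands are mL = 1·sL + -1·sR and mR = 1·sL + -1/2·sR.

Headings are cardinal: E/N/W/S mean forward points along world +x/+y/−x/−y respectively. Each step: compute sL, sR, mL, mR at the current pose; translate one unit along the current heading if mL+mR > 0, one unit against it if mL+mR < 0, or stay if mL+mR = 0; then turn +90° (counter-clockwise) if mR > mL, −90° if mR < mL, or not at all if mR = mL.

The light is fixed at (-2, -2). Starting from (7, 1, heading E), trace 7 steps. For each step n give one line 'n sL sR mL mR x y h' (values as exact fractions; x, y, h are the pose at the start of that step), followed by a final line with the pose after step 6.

0 90/137 18/25 -216/3425 1017/3425 7 1 E
1 45/53 45/73 900/3869 4185/7738 8 1 N
2 90/73 90/89 1440/6497 4725/6497 8 2 W
3 45/52 45/34 -405/884 45/221 7 2 S
4 90/157 90/137 -1800/21509 5265/21509 7 3 E
5 9/13 9/17 36/221 189/442 8 3 N
6 90/89 90/113 2160/10057 6165/10057 8 4 W
final 7 4 S

n=0: pose=(7,1,E); sL=90/137, sR=18/25; mL=-216/3425, mR=1017/3425; mL+mR=801/3425 → advance +1; mR−mL=9/25 → turn +1·90°
n=1: pose=(8,1,N); sL=45/53, sR=45/73; mL=900/3869, mR=4185/7738; mL+mR=5985/7738 → advance +1; mR−mL=45/146 → turn +1·90°
n=2: pose=(8,2,W); sL=90/73, sR=90/89; mL=1440/6497, mR=4725/6497; mL+mR=6165/6497 → advance +1; mR−mL=45/89 → turn +1·90°
n=3: pose=(7,2,S); sL=45/52, sR=45/34; mL=-405/884, mR=45/221; mL+mR=-225/884 → advance -1; mR−mL=45/68 → turn +1·90°
n=4: pose=(7,3,E); sL=90/157, sR=90/137; mL=-1800/21509, mR=5265/21509; mL+mR=3465/21509 → advance +1; mR−mL=45/137 → turn +1·90°
n=5: pose=(8,3,N); sL=9/13, sR=9/17; mL=36/221, mR=189/442; mL+mR=261/442 → advance +1; mR−mL=9/34 → turn +1·90°
n=6: pose=(8,4,W); sL=90/89, sR=90/113; mL=2160/10057, mR=6165/10057; mL+mR=8325/10057 → advance +1; mR−mL=45/113 → turn +1·90°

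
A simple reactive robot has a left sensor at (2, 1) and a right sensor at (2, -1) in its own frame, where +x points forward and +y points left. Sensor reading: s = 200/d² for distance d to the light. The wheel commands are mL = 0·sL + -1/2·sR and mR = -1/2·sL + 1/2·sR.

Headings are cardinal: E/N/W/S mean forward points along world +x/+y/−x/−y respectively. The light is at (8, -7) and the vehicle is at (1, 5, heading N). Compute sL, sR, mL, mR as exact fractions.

left sensor world pos  = (0, 7); dL² = 260
right sensor world pos = (2, 7); dR² = 232
sL = 200/260 = 10/13
sR = 200/232 = 25/29
mL = 0·sL + -1/2·sR = -25/58
mR = -1/2·sL + 1/2·sR = 35/754

10/13 25/29 -25/58 35/754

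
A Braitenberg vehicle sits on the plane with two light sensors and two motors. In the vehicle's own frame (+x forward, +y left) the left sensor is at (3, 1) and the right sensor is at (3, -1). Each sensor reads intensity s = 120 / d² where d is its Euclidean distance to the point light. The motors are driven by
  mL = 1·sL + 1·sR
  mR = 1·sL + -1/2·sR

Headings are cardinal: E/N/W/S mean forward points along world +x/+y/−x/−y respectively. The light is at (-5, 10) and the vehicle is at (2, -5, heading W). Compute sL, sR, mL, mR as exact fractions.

left sensor world pos  = (-1, -6); dL² = 272
right sensor world pos = (-1, -4); dR² = 212
sL = 120/272 = 15/34
sR = 120/212 = 30/53
mL = 1·sL + 1·sR = 1815/1802
mR = 1·sL + -1/2·sR = 285/1802

15/34 30/53 1815/1802 285/1802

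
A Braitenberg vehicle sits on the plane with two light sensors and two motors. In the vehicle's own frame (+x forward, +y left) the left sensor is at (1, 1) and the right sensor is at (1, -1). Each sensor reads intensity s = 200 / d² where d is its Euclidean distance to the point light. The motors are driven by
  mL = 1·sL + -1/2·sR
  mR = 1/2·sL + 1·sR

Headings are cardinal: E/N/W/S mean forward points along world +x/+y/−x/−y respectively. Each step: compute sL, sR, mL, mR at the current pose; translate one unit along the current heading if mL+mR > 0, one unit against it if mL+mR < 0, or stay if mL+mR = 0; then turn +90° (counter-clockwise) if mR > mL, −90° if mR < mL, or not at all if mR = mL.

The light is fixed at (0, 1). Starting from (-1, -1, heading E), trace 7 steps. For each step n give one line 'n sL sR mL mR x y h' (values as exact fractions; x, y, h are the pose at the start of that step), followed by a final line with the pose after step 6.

0 200 200/9 1700/9 1100/9 -1 -1 E
1 20 20 10 30 0 -1 S
2 40 200/17 580/17 540/17 0 -2 E
3 10 25/2 15/4 35/2 1 -2 S
4 200/13 200/29 4500/377 5500/377 1 -3 E
5 20 100/9 130/9 190/9 2 -3 N
6 200/17 40 -140/17 780/17 2 -2 W
final 1 -2 S

n=0: pose=(-1,-1,E); sL=200, sR=200/9; mL=1700/9, mR=1100/9; mL+mR=2800/9 → advance +1; mR−mL=-200/3 → turn -1·90°
n=1: pose=(0,-1,S); sL=20, sR=20; mL=10, mR=30; mL+mR=40 → advance +1; mR−mL=20 → turn +1·90°
n=2: pose=(0,-2,E); sL=40, sR=200/17; mL=580/17, mR=540/17; mL+mR=1120/17 → advance +1; mR−mL=-40/17 → turn -1·90°
n=3: pose=(1,-2,S); sL=10, sR=25/2; mL=15/4, mR=35/2; mL+mR=85/4 → advance +1; mR−mL=55/4 → turn +1·90°
n=4: pose=(1,-3,E); sL=200/13, sR=200/29; mL=4500/377, mR=5500/377; mL+mR=10000/377 → advance +1; mR−mL=1000/377 → turn +1·90°
n=5: pose=(2,-3,N); sL=20, sR=100/9; mL=130/9, mR=190/9; mL+mR=320/9 → advance +1; mR−mL=20/3 → turn +1·90°
n=6: pose=(2,-2,W); sL=200/17, sR=40; mL=-140/17, mR=780/17; mL+mR=640/17 → advance +1; mR−mL=920/17 → turn +1·90°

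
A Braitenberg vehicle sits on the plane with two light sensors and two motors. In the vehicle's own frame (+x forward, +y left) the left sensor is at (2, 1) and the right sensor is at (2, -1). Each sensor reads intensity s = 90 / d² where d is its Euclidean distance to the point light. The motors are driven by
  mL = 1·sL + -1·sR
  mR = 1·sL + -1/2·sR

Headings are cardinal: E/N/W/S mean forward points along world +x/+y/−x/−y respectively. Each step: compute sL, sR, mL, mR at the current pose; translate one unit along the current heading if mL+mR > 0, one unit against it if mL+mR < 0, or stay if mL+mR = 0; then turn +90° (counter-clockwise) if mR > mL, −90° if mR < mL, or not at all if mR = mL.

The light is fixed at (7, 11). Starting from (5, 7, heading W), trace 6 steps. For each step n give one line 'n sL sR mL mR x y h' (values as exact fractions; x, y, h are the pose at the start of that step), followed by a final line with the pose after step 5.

n=0: pose=(5,7,W); sL=90/41, sR=18/5; mL=-288/205, mR=81/205; mL+mR=-207/205 → advance -1; mR−mL=9/5 → turn +1·90°
n=1: pose=(6,7,S); sL=5/2, sR=9/4; mL=1/4, mR=11/8; mL+mR=13/8 → advance +1; mR−mL=9/8 → turn +1·90°
n=2: pose=(6,6,E); sL=90/17, sR=90/37; mL=1800/629, mR=2565/629; mL+mR=4365/629 → advance +1; mR−mL=45/37 → turn +1·90°
n=3: pose=(7,6,N); sL=9, sR=9; mL=0, mR=9/2; mL+mR=9/2 → advance +1; mR−mL=9/2 → turn +1·90°
n=4: pose=(7,7,W); sL=90/29, sR=90/13; mL=-1440/377, mR=-135/377; mL+mR=-1575/377 → advance -1; mR−mL=45/13 → turn +1·90°
n=5: pose=(8,7,S); sL=9/4, sR=5/2; mL=-1/4, mR=1; mL+mR=3/4 → advance +1; mR−mL=5/4 → turn +1·90°

0 90/41 18/5 -288/205 81/205 5 7 W
1 5/2 9/4 1/4 11/8 6 7 S
2 90/17 90/37 1800/629 2565/629 6 6 E
3 9 9 0 9/2 7 6 N
4 90/29 90/13 -1440/377 -135/377 7 7 W
5 9/4 5/2 -1/4 1 8 7 S
final 8 6 E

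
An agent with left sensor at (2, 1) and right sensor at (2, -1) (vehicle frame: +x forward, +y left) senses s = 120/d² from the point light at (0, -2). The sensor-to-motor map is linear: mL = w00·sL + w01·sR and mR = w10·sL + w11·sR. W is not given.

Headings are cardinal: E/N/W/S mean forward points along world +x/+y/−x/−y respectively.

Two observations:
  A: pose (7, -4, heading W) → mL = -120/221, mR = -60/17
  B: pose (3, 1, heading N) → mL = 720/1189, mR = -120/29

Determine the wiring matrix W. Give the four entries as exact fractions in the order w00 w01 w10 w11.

1/2 -1/2 -1 0

obs A: pose=(7,-4,W) → sL=60/17, sR=60/13, mL=-120/221, mR=-60/17
obs B: pose=(3,1,N) → sL=120/29, sR=120/41, mL=720/1189, mR=-120/29
sensor matrix S = [[60/17, 60/13], [120/29, 120/41]]; det S = -2304000/262769
solve [mL_A; mL_B] = S·[w00; w01] and [mR_A; mR_B] = S·[w10; w11]:
  w00 = 1/2, w01 = -1/2, w10 = -1, w11 = 0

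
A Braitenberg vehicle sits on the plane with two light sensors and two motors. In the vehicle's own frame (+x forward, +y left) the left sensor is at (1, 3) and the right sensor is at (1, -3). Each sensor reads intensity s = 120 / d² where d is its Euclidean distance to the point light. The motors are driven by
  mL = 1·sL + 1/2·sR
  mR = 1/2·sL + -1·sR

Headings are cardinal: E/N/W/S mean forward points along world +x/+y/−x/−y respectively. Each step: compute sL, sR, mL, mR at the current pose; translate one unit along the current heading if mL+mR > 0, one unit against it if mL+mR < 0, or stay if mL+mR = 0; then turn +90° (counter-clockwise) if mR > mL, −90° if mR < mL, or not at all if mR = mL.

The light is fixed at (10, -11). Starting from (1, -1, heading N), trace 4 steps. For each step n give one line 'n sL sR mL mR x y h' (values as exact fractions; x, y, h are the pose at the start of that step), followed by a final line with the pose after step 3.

0 24/53 120/157 6948/8321 -4476/8321 1 -1 N
1 6/13 15/16 387/416 -147/208 1 0 E
2 24/25 120/221 6804/5525 -348/5525 2 0 S
3 12/13 12/25 378/325 -6/325 2 -1 W
final 1 -1 N

n=0: pose=(1,-1,N); sL=24/53, sR=120/157; mL=6948/8321, mR=-4476/8321; mL+mR=2472/8321 → advance +1; mR−mL=-11424/8321 → turn -1·90°
n=1: pose=(1,0,E); sL=6/13, sR=15/16; mL=387/416, mR=-147/208; mL+mR=93/416 → advance +1; mR−mL=-681/416 → turn -1·90°
n=2: pose=(2,0,S); sL=24/25, sR=120/221; mL=6804/5525, mR=-348/5525; mL+mR=6456/5525 → advance +1; mR−mL=-7152/5525 → turn -1·90°
n=3: pose=(2,-1,W); sL=12/13, sR=12/25; mL=378/325, mR=-6/325; mL+mR=372/325 → advance +1; mR−mL=-384/325 → turn -1·90°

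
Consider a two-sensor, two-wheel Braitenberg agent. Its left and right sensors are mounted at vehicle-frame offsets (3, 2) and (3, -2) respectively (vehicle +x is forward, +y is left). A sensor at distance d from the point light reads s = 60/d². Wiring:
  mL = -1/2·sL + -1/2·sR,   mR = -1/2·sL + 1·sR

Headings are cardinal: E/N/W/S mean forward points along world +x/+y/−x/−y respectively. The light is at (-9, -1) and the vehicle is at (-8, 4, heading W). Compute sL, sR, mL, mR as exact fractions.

left sensor world pos  = (-11, 2); dL² = 13
right sensor world pos = (-11, 6); dR² = 53
sL = 60/13 = 60/13
sR = 60/53 = 60/53
mL = -1/2·sL + -1/2·sR = -1980/689
mR = -1/2·sL + 1·sR = -810/689

60/13 60/53 -1980/689 -810/689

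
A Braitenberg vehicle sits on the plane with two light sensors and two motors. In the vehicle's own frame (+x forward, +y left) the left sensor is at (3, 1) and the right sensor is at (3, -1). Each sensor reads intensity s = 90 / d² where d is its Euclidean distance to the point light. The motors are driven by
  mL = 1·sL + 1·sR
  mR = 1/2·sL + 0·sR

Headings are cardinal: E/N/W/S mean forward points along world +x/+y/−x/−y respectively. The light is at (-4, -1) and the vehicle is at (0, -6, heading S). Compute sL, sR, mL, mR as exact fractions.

90/89 90/73 14580/6497 45/89

left sensor world pos  = (1, -9); dL² = 89
right sensor world pos = (-1, -9); dR² = 73
sL = 90/89 = 90/89
sR = 90/73 = 90/73
mL = 1·sL + 1·sR = 14580/6497
mR = 1/2·sL + 0·sR = 45/89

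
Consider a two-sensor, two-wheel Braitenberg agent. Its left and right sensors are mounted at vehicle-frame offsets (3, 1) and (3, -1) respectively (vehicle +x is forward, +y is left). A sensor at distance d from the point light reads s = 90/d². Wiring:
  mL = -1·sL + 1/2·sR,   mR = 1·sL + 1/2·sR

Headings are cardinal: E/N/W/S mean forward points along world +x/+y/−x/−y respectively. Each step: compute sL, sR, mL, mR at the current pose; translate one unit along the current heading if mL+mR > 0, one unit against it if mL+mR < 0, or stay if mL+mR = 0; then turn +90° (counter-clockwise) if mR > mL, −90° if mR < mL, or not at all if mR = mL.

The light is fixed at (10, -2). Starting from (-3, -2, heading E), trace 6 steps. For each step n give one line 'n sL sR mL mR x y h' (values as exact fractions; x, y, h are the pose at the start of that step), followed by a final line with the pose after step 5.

0 90/101 90/101 -45/101 135/101 -3 -2 E
1 45/89 9/13 -369/2314 1971/2314 -2 -2 N
2 2/5 90/229 -233/1145 683/1145 -2 -1 W
3 45/74 9/20 -567/1480 1233/1480 -3 -1 S
4 90/101 90/101 -45/101 135/101 -3 -2 E
5 45/89 9/13 -369/2314 1971/2314 -2 -2 N
final -2 -1 W

n=0: pose=(-3,-2,E); sL=90/101, sR=90/101; mL=-45/101, mR=135/101; mL+mR=90/101 → advance +1; mR−mL=180/101 → turn +1·90°
n=1: pose=(-2,-2,N); sL=45/89, sR=9/13; mL=-369/2314, mR=1971/2314; mL+mR=9/13 → advance +1; mR−mL=90/89 → turn +1·90°
n=2: pose=(-2,-1,W); sL=2/5, sR=90/229; mL=-233/1145, mR=683/1145; mL+mR=90/229 → advance +1; mR−mL=4/5 → turn +1·90°
n=3: pose=(-3,-1,S); sL=45/74, sR=9/20; mL=-567/1480, mR=1233/1480; mL+mR=9/20 → advance +1; mR−mL=45/37 → turn +1·90°
n=4: pose=(-3,-2,E); sL=90/101, sR=90/101; mL=-45/101, mR=135/101; mL+mR=90/101 → advance +1; mR−mL=180/101 → turn +1·90°
n=5: pose=(-2,-2,N); sL=45/89, sR=9/13; mL=-369/2314, mR=1971/2314; mL+mR=9/13 → advance +1; mR−mL=90/89 → turn +1·90°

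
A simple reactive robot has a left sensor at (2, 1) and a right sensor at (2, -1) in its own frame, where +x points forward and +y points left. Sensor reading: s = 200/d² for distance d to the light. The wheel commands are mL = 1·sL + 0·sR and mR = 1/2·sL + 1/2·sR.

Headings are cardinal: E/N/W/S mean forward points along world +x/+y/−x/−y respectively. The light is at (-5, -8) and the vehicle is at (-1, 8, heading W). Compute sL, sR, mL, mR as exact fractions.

left sensor world pos  = (-3, 7); dL² = 229
right sensor world pos = (-3, 9); dR² = 293
sL = 200/229 = 200/229
sR = 200/293 = 200/293
mL = 1·sL + 0·sR = 200/229
mR = 1/2·sL + 1/2·sR = 52200/67097

200/229 200/293 200/229 52200/67097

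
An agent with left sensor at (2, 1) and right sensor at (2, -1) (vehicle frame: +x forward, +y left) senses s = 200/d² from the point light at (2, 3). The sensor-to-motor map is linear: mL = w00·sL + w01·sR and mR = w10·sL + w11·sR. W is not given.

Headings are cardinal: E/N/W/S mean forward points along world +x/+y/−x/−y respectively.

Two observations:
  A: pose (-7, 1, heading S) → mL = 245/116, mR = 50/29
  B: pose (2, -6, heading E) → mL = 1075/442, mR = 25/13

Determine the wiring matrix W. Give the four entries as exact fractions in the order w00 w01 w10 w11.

obs A: pose=(-7,1,S) → sL=5/2, sR=50/29, mL=245/116, mR=50/29
obs B: pose=(2,-6,E) → sL=50/17, sR=25/13, mL=1075/442, mR=25/13
sensor matrix S = [[5/2, 50/29], [50/17, 25/13]]; det S = -3375/12818
solve [mL_A; mL_B] = S·[w00; w01] and [mR_A; mR_B] = S·[w10; w11]:
  w00 = 1/2, w01 = 1/2, w10 = 0, w11 = 1

1/2 1/2 0 1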